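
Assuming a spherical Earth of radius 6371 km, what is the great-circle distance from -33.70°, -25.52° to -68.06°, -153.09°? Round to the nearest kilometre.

Δλ = -153.09 − -25.52 = -127.57°.
Δφ = -68.06 − -33.70 = -34.36°.
a = sin²(Δφ/2) + cos φ₁ · cos φ₂ · sin²(Δλ/2) = 0.337436.
c = 2·atan2(√a, √(1−a)) = 1.23965 rad → d = 6371·c ≈ 7897.81 km.

7898 km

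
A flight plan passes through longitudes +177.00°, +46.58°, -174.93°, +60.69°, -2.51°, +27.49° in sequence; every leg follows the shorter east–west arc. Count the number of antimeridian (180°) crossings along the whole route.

Leg 1: +177.00° → +46.58°, shortest Δλ = -130.42° (west) — does not cross 180°.
Leg 2: +46.58° → -174.93°, shortest Δλ = 138.49° (east) — crosses 180°.
Leg 3: -174.93° → +60.69°, shortest Δλ = -124.38° (west) — crosses 180°.
Leg 4: +60.69° → -2.51°, shortest Δλ = -63.2° (west) — does not cross 180°.
Leg 5: -2.51° → +27.49°, shortest Δλ = 30.0° (east) — does not cross 180°.
Total crossings: 2.

2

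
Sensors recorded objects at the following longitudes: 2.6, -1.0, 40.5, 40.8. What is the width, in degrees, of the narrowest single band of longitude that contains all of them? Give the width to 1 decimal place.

41.8°

Sort the longitudes: -1.0°, +2.6°, +40.5°, +40.8°.
Eastward gaps between consecutive values (wrapping around): 3.6°, 37.9°, 0.3°, 318.2°.
Largest gap = 318.2° ⇒ minimal covering band is its complement: 360° − 318.2° = 41.8°.
Band runs from -1.0° eastward to +40.8°.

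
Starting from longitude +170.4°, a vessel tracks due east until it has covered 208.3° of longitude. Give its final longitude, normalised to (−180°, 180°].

Start at +170.4°; shift +208.3° → +378.7°.
+378.7° lies outside (−180°, 180°]; subtract 360° → +18.7°.

+18.7°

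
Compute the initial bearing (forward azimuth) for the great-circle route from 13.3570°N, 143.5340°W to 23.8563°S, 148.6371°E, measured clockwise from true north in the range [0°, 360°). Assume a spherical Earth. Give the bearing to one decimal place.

240.8°

Δλ = 148.6371 − -143.5340 = 292.1711°; wrapped into (−180°, 180°]: -67.8289°.
θ = atan2( sin Δλ · cos φ₂ , cos φ₁ · sin φ₂ − sin φ₁ · cos φ₂ · cos Δλ )
  = atan2(-0.84694, -0.47324) = -119.195° → normalised to [0°, 360°): 240.805°.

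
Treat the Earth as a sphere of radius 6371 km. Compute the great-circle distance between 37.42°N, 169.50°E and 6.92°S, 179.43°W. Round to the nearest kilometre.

5063 km

Δλ = -179.43 − 169.50 = -348.93°; wrapped into (−180°, 180°]: 11.07°.
Δφ = -6.92 − 37.42 = -44.34°.
a = sin²(Δφ/2) + cos φ₁ · cos φ₂ · sin²(Δλ/2) = 0.149732.
c = 2·atan2(√a, √(1−a)) = 0.79465 rad → d = 6371·c ≈ 5062.71 km.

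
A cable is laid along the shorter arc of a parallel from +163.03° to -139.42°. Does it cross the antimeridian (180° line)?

Naïve |-139.42 − 163.03| = 302.45° > 180°, so the shorter arc goes the other way round — across 180°.
Signed shortest Δλ = ((-139.42 − 163.03 + 180) mod 360) − 180 = 57.55°.
Going east by 57.55° from +163.03° passes through 180° before reaching -139.42°.

Yes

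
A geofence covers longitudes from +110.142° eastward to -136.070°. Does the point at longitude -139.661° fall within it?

Band width going east from +110.142° to -136.070°: ((-136.070 − 110.142) mod 360) = 113.788°.
Offset of -139.661° east of the west edge: ((-139.661 − 110.142) mod 360) = 110.197°.
110.197° ≤ 113.788° ⇒ inside.

Yes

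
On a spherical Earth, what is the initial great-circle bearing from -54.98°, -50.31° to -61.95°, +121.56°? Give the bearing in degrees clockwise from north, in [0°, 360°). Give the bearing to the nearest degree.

Δλ = 121.56 − -50.31 = 171.87°.
θ = atan2( sin Δλ · cos φ₂ , cos φ₁ · sin φ₂ − sin φ₁ · cos φ₂ · cos Δλ )
  = atan2(0.06650, -0.88769) = 175.716° → normalised to [0°, 360°): 175.716°.

176°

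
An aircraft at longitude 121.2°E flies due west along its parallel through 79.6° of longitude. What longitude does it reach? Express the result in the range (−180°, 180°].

Start at +121.2°; shift −79.6° → +41.6°.
+41.6° already lies in (−180°, 180°].

41.6°E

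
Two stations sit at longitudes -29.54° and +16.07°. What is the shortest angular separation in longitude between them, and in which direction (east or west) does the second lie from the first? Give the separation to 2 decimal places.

Raw difference: 16.07 − -29.54 = 45.61°.
Normalise into (−180°, 180°]: 45.61° stays 45.61°.
Positive ⇒ the second point lies to the east; separation 45.61°.

45.61° east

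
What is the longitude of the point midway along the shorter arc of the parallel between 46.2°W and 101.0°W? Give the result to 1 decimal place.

73.6°W

Signed shortest Δλ from -46.2° to -101.0° is -54.8°.
Midpoint longitude = -46.2° + (-54.8°)/2 = -46.2° − 27.4° = -73.6°.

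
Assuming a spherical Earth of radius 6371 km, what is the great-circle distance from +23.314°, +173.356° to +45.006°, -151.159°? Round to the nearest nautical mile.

Δλ = -151.159 − 173.356 = -324.515°; wrapped into (−180°, 180°]: 35.485°.
Δφ = 45.006 − 23.314 = 21.692°.
a = sin²(Δφ/2) + cos φ₁ · cos φ₂ · sin²(Δλ/2) = 0.095706.
c = 2·atan2(√a, √(1−a)) = 0.62905 rad → d = 6371·c ≈ 4007.67 km ≈ 2163.97 nmi.

2164 nmi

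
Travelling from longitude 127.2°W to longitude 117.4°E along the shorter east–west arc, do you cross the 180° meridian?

Yes

Naïve |117.4 − -127.2| = 244.6° > 180°, so the shorter arc goes the other way round — across 180°.
Signed shortest Δλ = ((117.4 − -127.2 + 180) mod 360) − 180 = -115.4°.
Going west by 115.4° from -127.2° passes through 180° before reaching +117.4°.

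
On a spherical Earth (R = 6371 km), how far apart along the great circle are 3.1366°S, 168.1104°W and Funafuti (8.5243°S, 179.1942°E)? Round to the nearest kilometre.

Δλ = 179.1942 − -168.1104 = 347.3046°; wrapped into (−180°, 180°]: -12.6954°.
Δφ = -8.5243 − -3.1366 = -5.3877°.
a = sin²(Δφ/2) + cos φ₁ · cos φ₂ · sin²(Δλ/2) = 0.014280.
c = 2·atan2(√a, √(1−a)) = 0.23957 rad → d = 6371·c ≈ 1526.29 km.

1526 km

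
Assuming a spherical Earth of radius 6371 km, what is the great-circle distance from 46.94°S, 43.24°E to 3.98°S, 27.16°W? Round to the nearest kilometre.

Δλ = -27.16 − 43.24 = -70.40°.
Δφ = -3.98 − -46.94 = 42.96°.
a = sin²(Δφ/2) + cos φ₁ · cos φ₂ · sin²(Δλ/2) = 0.360403.
c = 2·atan2(√a, √(1−a)) = 1.28784 rad → d = 6371·c ≈ 8204.84 km.

8205 km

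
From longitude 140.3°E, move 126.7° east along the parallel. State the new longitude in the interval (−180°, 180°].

93.0°W

Start at +140.3°; shift +126.7° → +267.0°.
+267.0° lies outside (−180°, 180°]; subtract 360° → -93.0°.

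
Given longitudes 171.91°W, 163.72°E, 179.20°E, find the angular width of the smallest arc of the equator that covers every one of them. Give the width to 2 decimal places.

24.37°

Sort the longitudes: -171.91°, +163.72°, +179.20°.
Eastward gaps between consecutive values (wrapping around): 335.63°, 15.48°, 8.89°.
Largest gap = 335.63° ⇒ minimal covering band is its complement: 360° − 335.63° = 24.37°.
Band runs from +163.72° eastward to -171.91°, crossing the antimeridian.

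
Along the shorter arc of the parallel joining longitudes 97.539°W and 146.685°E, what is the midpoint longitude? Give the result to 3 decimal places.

155.427°W

Signed shortest Δλ from -97.539° to +146.685° is -115.776°.
Midpoint longitude = -97.539° + (-115.776°)/2 = -97.539° − 57.888° = -155.427°.
(The naïve average (-97.539 + +146.685)/2 = 24.573° is on the wrong side of the globe.)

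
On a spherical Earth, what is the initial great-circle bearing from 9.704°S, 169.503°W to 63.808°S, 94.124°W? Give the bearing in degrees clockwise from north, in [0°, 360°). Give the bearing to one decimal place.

Δλ = -94.124 − -169.503 = 75.379°.
θ = atan2( sin Δλ · cos φ₂ , cos φ₁ · sin φ₂ − sin φ₁ · cos φ₂ · cos Δλ )
  = atan2(0.42709, -0.86570) = 153.741° → normalised to [0°, 360°): 153.741°.

153.7°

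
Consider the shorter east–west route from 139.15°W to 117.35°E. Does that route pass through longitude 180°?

Yes

Naïve |117.35 − -139.15| = 256.5° > 180°, so the shorter arc goes the other way round — across 180°.
Signed shortest Δλ = ((117.35 − -139.15 + 180) mod 360) − 180 = -103.5°.
Going west by 103.5° from -139.15° passes through 180° before reaching +117.35°.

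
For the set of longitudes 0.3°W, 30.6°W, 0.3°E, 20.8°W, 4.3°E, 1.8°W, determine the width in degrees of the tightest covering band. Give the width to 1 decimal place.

34.9°

Sort the longitudes: -30.6°, -20.8°, -1.8°, -0.3°, +0.3°, +4.3°.
Eastward gaps between consecutive values (wrapping around): 9.8°, 19.0°, 1.5°, 0.6°, 4.0°, 325.1°.
Largest gap = 325.1° ⇒ minimal covering band is its complement: 360° − 325.1° = 34.9°.
Band runs from -30.6° eastward to +4.3°.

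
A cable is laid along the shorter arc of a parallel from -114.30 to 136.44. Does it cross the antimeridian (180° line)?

Yes

Naïve |136.44 − -114.30| = 250.74° > 180°, so the shorter arc goes the other way round — across 180°.
Signed shortest Δλ = ((136.44 − -114.30 + 180) mod 360) − 180 = -109.26°.
Going west by 109.26° from -114.30° passes through 180° before reaching +136.44°.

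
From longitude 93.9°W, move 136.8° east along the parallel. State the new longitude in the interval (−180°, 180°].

42.9°E

Start at -93.9°; shift +136.8° → +42.9°.
+42.9° already lies in (−180°, 180°].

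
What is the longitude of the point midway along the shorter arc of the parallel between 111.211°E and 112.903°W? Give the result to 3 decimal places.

179.154°E

Signed shortest Δλ from +111.211° to -112.903° is +135.886°.
Midpoint longitude = +111.211° + (+135.886°)/2 = +111.211° + 67.943° = +179.154°.
(The naïve average (+111.211 + -112.903)/2 = -0.846° is on the wrong side of the globe.)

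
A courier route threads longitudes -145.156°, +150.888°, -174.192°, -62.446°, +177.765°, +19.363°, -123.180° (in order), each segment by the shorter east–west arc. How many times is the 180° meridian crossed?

Leg 1: -145.156° → +150.888°, shortest Δλ = -63.956° (west) — crosses 180°.
Leg 2: +150.888° → -174.192°, shortest Δλ = 34.92° (east) — crosses 180°.
Leg 3: -174.192° → -62.446°, shortest Δλ = 111.746° (east) — does not cross 180°.
Leg 4: -62.446° → +177.765°, shortest Δλ = -119.789° (west) — crosses 180°.
Leg 5: +177.765° → +19.363°, shortest Δλ = -158.402° (west) — does not cross 180°.
Leg 6: +19.363° → -123.180°, shortest Δλ = -142.543° (west) — does not cross 180°.
Total crossings: 3.

3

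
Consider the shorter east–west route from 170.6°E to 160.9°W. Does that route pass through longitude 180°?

Naïve |-160.9 − 170.6| = 331.5° > 180°, so the shorter arc goes the other way round — across 180°.
Signed shortest Δλ = ((-160.9 − 170.6 + 180) mod 360) − 180 = 28.5°.
Going east by 28.5° from +170.6° passes through 180° before reaching -160.9°.

Yes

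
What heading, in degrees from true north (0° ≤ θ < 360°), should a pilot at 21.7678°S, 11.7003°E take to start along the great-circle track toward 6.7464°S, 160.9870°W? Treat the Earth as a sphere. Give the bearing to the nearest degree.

Δλ = -160.9870 − 11.7003 = -172.6873°.
θ = atan2( sin Δλ · cos φ₂ , cos φ₁ · sin φ₂ − sin φ₁ · cos φ₂ · cos Δλ )
  = atan2(-0.12640, -0.47438) = -165.080° → normalised to [0°, 360°): 194.920°.

195°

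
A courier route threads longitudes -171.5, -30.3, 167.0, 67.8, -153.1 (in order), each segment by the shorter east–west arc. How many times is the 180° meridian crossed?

Leg 1: -171.5° → -30.3°, shortest Δλ = 141.2° (east) — does not cross 180°.
Leg 2: -30.3° → +167.0°, shortest Δλ = -162.7° (west) — crosses 180°.
Leg 3: +167.0° → +67.8°, shortest Δλ = -99.2° (west) — does not cross 180°.
Leg 4: +67.8° → -153.1°, shortest Δλ = 139.1° (east) — crosses 180°.
Total crossings: 2.

2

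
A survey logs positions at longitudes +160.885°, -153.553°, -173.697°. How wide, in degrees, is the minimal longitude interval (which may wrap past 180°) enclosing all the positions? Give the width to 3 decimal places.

45.562°

Sort the longitudes: -173.697°, -153.553°, +160.885°.
Eastward gaps between consecutive values (wrapping around): 20.144°, 314.438°, 25.418°.
Largest gap = 314.438° ⇒ minimal covering band is its complement: 360° − 314.438° = 45.562°.
Band runs from +160.885° eastward to -153.553°, crossing the antimeridian.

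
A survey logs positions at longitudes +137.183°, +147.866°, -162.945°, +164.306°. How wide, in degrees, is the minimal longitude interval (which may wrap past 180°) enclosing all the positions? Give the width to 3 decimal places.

Sort the longitudes: -162.945°, +137.183°, +147.866°, +164.306°.
Eastward gaps between consecutive values (wrapping around): 300.128°, 10.683°, 16.440°, 32.749°.
Largest gap = 300.128° ⇒ minimal covering band is its complement: 360° − 300.128° = 59.872°.
Band runs from +137.183° eastward to -162.945°, crossing the antimeridian.

59.872°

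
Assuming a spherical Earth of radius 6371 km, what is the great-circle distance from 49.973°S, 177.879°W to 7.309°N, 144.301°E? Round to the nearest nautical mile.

3964 nmi

Δλ = 144.301 − -177.879 = 322.180°; wrapped into (−180°, 180°]: -37.820°.
Δφ = 7.309 − -49.973 = 57.282°.
a = sin²(Δφ/2) + cos φ₁ · cos φ₂ · sin²(Δλ/2) = 0.296748.
c = 2·atan2(√a, √(1−a)) = 1.15217 rad → d = 6371·c ≈ 7340.49 km ≈ 3963.55 nmi.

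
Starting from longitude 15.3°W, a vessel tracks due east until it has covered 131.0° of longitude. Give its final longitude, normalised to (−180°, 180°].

115.7°E

Start at -15.3°; shift +131.0° → +115.7°.
+115.7° already lies in (−180°, 180°].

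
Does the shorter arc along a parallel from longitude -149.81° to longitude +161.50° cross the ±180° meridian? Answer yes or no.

Yes

Naïve |161.50 − -149.81| = 311.31° > 180°, so the shorter arc goes the other way round — across 180°.
Signed shortest Δλ = ((161.50 − -149.81 + 180) mod 360) − 180 = -48.69°.
Going west by 48.69° from -149.81° passes through 180° before reaching +161.50°.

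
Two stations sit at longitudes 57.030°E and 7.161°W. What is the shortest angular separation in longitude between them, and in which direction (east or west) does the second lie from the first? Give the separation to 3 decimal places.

64.191° west

Raw difference: -7.161 − 57.030 = -64.191°.
Normalise into (−180°, 180°]: -64.191° stays -64.191°.
Negative ⇒ the second point lies to the west; separation 64.191°.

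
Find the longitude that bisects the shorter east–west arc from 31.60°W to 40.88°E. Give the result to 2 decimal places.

Signed shortest Δλ from -31.60° to +40.88° is +72.48°.
Midpoint longitude = -31.60° + (+72.48°)/2 = -31.60° + 36.24° = +4.64°.

4.64°E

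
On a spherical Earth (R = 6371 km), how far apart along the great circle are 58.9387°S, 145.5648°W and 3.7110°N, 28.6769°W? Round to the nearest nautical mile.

Δλ = -28.6769 − -145.5648 = 116.8879°.
Δφ = 3.7110 − -58.9387 = 62.6497°.
a = sin²(Δφ/2) + cos φ₁ · cos φ₂ · sin²(Δλ/2) = 0.644146.
c = 2·atan2(√a, √(1−a)) = 1.86324 rad → d = 6371·c ≈ 11870.70 km ≈ 6409.67 nmi.

6410 nmi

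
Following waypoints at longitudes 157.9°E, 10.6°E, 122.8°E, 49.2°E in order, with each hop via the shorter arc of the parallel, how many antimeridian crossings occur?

Leg 1: +157.9° → +10.6°, shortest Δλ = -147.3° (west) — does not cross 180°.
Leg 2: +10.6° → +122.8°, shortest Δλ = 112.2° (east) — does not cross 180°.
Leg 3: +122.8° → +49.2°, shortest Δλ = -73.6° (west) — does not cross 180°.
Total crossings: 0.

0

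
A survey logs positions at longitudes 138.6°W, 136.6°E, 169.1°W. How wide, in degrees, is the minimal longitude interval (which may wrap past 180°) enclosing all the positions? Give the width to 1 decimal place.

Sort the longitudes: -169.1°, -138.6°, +136.6°.
Eastward gaps between consecutive values (wrapping around): 30.5°, 275.2°, 54.3°.
Largest gap = 275.2° ⇒ minimal covering band is its complement: 360° − 275.2° = 84.8°.
Band runs from +136.6° eastward to -138.6°, crossing the antimeridian.

84.8°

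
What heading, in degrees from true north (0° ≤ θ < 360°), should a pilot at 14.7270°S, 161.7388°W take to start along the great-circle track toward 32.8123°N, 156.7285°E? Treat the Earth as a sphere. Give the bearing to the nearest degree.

Δλ = 156.7285 − -161.7388 = 318.4673°; wrapped into (−180°, 180°]: -41.5327°.
θ = atan2( sin Δλ · cos φ₂ , cos φ₁ · sin φ₂ − sin φ₁ · cos φ₂ · cos Δλ )
  = atan2(-0.55726, 0.68402) = -39.169° → normalised to [0°, 360°): 320.831°.

321°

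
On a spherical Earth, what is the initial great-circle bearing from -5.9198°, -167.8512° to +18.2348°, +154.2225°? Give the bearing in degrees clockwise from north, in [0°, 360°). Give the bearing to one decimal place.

303.6°

Δλ = 154.2225 − -167.8512 = 322.0737°; wrapped into (−180°, 180°]: -37.9263°.
θ = atan2( sin Δλ · cos φ₂ , cos φ₁ · sin φ₂ − sin φ₁ · cos φ₂ · cos Δλ )
  = atan2(-0.58378, 0.38851) = -56.356° → normalised to [0°, 360°): 303.644°.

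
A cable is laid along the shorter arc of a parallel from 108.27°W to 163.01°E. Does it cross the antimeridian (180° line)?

Naïve |163.01 − -108.27| = 271.28° > 180°, so the shorter arc goes the other way round — across 180°.
Signed shortest Δλ = ((163.01 − -108.27 + 180) mod 360) − 180 = -88.72°.
Going west by 88.72° from -108.27° passes through 180° before reaching +163.01°.

Yes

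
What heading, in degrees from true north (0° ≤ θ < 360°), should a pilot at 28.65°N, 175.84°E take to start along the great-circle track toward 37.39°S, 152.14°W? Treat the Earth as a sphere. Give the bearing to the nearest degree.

Δλ = -152.14 − 175.84 = -327.98°; wrapped into (−180°, 180°]: 32.02°.
θ = atan2( sin Δλ · cos φ₂ , cos φ₁ · sin φ₂ − sin φ₁ · cos φ₂ · cos Δλ )
  = atan2(0.42127, -0.85587) = 153.793° → normalised to [0°, 360°): 153.793°.

154°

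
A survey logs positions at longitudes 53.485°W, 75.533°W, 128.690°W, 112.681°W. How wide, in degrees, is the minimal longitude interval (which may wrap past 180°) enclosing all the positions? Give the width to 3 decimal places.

Sort the longitudes: -128.690°, -112.681°, -75.533°, -53.485°.
Eastward gaps between consecutive values (wrapping around): 16.009°, 37.148°, 22.048°, 284.795°.
Largest gap = 284.795° ⇒ minimal covering band is its complement: 360° − 284.795° = 75.205°.
Band runs from -128.690° eastward to -53.485°.

75.205°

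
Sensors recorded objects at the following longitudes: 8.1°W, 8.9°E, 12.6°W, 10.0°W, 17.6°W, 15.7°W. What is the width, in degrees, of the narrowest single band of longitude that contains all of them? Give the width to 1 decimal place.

Sort the longitudes: -17.6°, -15.7°, -12.6°, -10.0°, -8.1°, +8.9°.
Eastward gaps between consecutive values (wrapping around): 1.9°, 3.1°, 2.6°, 1.9°, 17.0°, 333.5°.
Largest gap = 333.5° ⇒ minimal covering band is its complement: 360° − 333.5° = 26.5°.
Band runs from -17.6° eastward to +8.9°.

26.5°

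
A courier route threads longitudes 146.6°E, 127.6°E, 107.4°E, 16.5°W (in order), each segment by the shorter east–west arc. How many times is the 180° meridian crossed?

0

Leg 1: +146.6° → +127.6°, shortest Δλ = -19.0° (west) — does not cross 180°.
Leg 2: +127.6° → +107.4°, shortest Δλ = -20.2° (west) — does not cross 180°.
Leg 3: +107.4° → -16.5°, shortest Δλ = -123.9° (west) — does not cross 180°.
Total crossings: 0.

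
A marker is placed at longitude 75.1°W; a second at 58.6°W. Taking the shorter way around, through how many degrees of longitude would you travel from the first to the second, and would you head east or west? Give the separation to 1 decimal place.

Raw difference: -58.6 − -75.1 = 16.5°.
Normalise into (−180°, 180°]: 16.5° stays 16.5°.
Positive ⇒ the second point lies to the east; separation 16.5°.

16.5° east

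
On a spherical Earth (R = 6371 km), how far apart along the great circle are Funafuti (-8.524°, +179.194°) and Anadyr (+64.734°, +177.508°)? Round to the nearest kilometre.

8147 km

Δλ = 177.508 − 179.194 = -1.686°.
Δφ = 64.734 − -8.524 = 73.258°.
a = sin²(Δφ/2) + cos φ₁ · cos φ₂ · sin²(Δλ/2) = 0.356060.
c = 2·atan2(√a, √(1−a)) = 1.27878 rad → d = 6371·c ≈ 8147.13 km.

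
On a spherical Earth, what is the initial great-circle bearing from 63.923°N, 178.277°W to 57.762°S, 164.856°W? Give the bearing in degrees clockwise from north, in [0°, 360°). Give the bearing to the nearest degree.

172°

Δλ = -164.856 − -178.277 = 13.421°.
θ = atan2( sin Δλ · cos φ₂ , cos φ₁ · sin φ₂ − sin φ₁ · cos φ₂ · cos Δλ )
  = atan2(0.12381, -0.83786) = 171.594° → normalised to [0°, 360°): 171.594°.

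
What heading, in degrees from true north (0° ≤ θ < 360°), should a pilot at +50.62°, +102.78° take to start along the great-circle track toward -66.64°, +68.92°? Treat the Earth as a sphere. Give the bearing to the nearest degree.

195°

Δλ = 68.92 − 102.78 = -33.86°.
θ = atan2( sin Δλ · cos φ₂ , cos φ₁ · sin φ₂ − sin φ₁ · cos φ₂ · cos Δλ )
  = atan2(-0.22092, -0.83696) = -165.214° → normalised to [0°, 360°): 194.786°.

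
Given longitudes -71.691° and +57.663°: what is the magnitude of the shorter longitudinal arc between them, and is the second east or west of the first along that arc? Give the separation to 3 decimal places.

129.354° east

Raw difference: 57.663 − -71.691 = 129.354°.
Normalise into (−180°, 180°]: 129.354° stays 129.354°.
Positive ⇒ the second point lies to the east; separation 129.354°.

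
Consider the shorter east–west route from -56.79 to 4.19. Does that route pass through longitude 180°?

Signed shortest Δλ = ((4.19 − -56.79 + 180) mod 360) − 180 = 60.98°.
Going east by 60.98° from -56.79° reaches +4.19° without touching 180°.

No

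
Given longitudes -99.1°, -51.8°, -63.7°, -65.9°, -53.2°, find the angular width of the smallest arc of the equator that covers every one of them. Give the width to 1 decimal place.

Sort the longitudes: -99.1°, -65.9°, -63.7°, -53.2°, -51.8°.
Eastward gaps between consecutive values (wrapping around): 33.2°, 2.2°, 10.5°, 1.4°, 312.7°.
Largest gap = 312.7° ⇒ minimal covering band is its complement: 360° − 312.7° = 47.3°.
Band runs from -99.1° eastward to -51.8°.

47.3°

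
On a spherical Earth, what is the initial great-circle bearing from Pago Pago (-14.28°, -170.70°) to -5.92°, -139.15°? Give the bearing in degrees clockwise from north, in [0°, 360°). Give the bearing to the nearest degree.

78°

Δλ = -139.15 − -170.70 = 31.55°.
θ = atan2( sin Δλ · cos φ₂ , cos φ₁ · sin φ₂ − sin φ₁ · cos φ₂ · cos Δλ )
  = atan2(0.52045, 0.10913) = 78.158° → normalised to [0°, 360°): 78.158°.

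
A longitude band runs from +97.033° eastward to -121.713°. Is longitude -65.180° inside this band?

No

Band width going east from +97.033° to -121.713°: ((-121.713 − 97.033) mod 360) = 141.254°.
Offset of -65.180° east of the west edge: ((-65.180 − 97.033) mod 360) = 197.787°.
197.787° > 141.254° ⇒ outside.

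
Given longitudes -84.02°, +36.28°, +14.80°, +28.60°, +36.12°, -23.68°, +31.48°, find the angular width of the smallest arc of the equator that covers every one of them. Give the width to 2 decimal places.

120.30°

Sort the longitudes: -84.02°, -23.68°, +14.80°, +28.60°, +31.48°, +36.12°, +36.28°.
Eastward gaps between consecutive values (wrapping around): 60.34°, 38.48°, 13.80°, 2.88°, 4.64°, 0.16°, 239.70°.
Largest gap = 239.70° ⇒ minimal covering band is its complement: 360° − 239.70° = 120.30°.
Band runs from -84.02° eastward to +36.28°.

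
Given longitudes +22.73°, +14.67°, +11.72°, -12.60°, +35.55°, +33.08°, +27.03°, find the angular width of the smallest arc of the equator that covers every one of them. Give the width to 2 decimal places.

48.15°

Sort the longitudes: -12.60°, +11.72°, +14.67°, +22.73°, +27.03°, +33.08°, +35.55°.
Eastward gaps between consecutive values (wrapping around): 24.32°, 2.95°, 8.06°, 4.30°, 6.05°, 2.47°, 311.85°.
Largest gap = 311.85° ⇒ minimal covering band is its complement: 360° − 311.85° = 48.15°.
Band runs from -12.60° eastward to +35.55°.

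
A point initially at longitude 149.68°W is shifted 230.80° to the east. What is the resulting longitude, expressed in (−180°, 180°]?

81.12°E

Start at -149.68°; shift +230.80° → +81.12°.
+81.12° already lies in (−180°, 180°].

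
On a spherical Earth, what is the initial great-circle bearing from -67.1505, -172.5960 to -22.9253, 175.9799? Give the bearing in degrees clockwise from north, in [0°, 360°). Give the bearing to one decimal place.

345.0°

Δλ = 175.9799 − -172.5960 = 348.5759°; wrapped into (−180°, 180°]: -11.4241°.
θ = atan2( sin Δλ · cos φ₂ , cos φ₁ · sin φ₂ − sin φ₁ · cos φ₂ · cos Δλ )
  = atan2(-0.18242, 0.68067) = -15.003° → normalised to [0°, 360°): 344.997°.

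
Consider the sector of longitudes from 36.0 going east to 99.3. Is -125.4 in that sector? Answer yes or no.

Band width going east from +36.0° to +99.3°: ((99.3 − 36.0) mod 360) = 63.3°.
Offset of -125.4° east of the west edge: ((-125.4 − 36.0) mod 360) = 198.6°.
198.6° > 63.3° ⇒ outside.

No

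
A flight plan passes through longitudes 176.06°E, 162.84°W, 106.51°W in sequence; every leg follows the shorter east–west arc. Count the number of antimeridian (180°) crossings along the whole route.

Leg 1: +176.06° → -162.84°, shortest Δλ = 21.1° (east) — crosses 180°.
Leg 2: -162.84° → -106.51°, shortest Δλ = 56.33° (east) — does not cross 180°.
Total crossings: 1.

1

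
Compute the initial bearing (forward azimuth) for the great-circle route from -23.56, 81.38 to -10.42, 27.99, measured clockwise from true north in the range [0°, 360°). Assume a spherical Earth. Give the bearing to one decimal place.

Δλ = 27.99 − 81.38 = -53.39°.
θ = atan2( sin Δλ · cos φ₂ , cos φ₁ · sin φ₂ − sin φ₁ · cos φ₂ · cos Δλ )
  = atan2(-0.78948, 0.06866) = -85.030° → normalised to [0°, 360°): 274.970°.

275.0°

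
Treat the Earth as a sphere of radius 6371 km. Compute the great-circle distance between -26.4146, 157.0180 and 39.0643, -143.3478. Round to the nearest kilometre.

9554 km

Δλ = -143.3478 − 157.0180 = -300.3658°; wrapped into (−180°, 180°]: 59.6342°.
Δφ = 39.0643 − -26.4146 = 65.4789°.
a = sin²(Δφ/2) + cos φ₁ · cos φ₂ · sin²(Δλ/2) = 0.464411.
c = 2·atan2(√a, √(1−a)) = 1.49956 rad → d = 6371·c ≈ 9553.69 km.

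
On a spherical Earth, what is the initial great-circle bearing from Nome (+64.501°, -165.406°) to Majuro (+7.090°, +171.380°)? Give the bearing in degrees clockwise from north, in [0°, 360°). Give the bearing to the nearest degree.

207°

Δλ = 171.380 − -165.406 = 336.786°; wrapped into (−180°, 180°]: -23.214°.
θ = atan2( sin Δλ · cos φ₂ , cos φ₁ · sin φ₂ − sin φ₁ · cos φ₂ · cos Δλ )
  = atan2(-0.39115, -0.77004) = -153.071° → normalised to [0°, 360°): 206.929°.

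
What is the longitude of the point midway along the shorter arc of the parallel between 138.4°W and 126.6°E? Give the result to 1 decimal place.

174.1°E

Signed shortest Δλ from -138.4° to +126.6° is -95.0°.
Midpoint longitude = -138.4° + (-95.0°)/2 = -138.4° − 47.5° = -185.9°.
Normalise into (−180°, 180°]: +174.1°.
(The naïve average (-138.4 + +126.6)/2 = -5.9° is on the wrong side of the globe.)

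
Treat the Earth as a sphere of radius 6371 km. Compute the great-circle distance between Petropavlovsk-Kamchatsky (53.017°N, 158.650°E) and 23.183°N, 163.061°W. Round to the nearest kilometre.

4619 km

Δλ = -163.061 − 158.650 = -321.711°; wrapped into (−180°, 180°]: 38.289°.
Δφ = 23.183 − 53.017 = -29.834°.
a = sin²(Δφ/2) + cos φ₁ · cos φ₂ · sin²(Δλ/2) = 0.125741.
c = 2·atan2(√a, √(1−a)) = 0.72497 rad → d = 6371·c ≈ 4618.81 km.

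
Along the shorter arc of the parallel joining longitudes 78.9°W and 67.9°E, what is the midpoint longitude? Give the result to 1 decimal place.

5.5°W

Signed shortest Δλ from -78.9° to +67.9° is +146.8°.
Midpoint longitude = -78.9° + (+146.8°)/2 = -78.9° + 73.4° = -5.5°.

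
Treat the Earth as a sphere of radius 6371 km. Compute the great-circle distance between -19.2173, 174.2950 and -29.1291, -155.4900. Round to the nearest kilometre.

Δλ = -155.4900 − 174.2950 = -329.7850°; wrapped into (−180°, 180°]: 30.2150°.
Δφ = -29.1291 − -19.2173 = -9.9118°.
a = sin²(Δφ/2) + cos φ₁ · cos φ₂ · sin²(Δλ/2) = 0.063494.
c = 2·atan2(√a, √(1−a)) = 0.50945 rad → d = 6371·c ≈ 3245.71 km.

3246 km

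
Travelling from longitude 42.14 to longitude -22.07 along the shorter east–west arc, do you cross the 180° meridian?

Signed shortest Δλ = ((-22.07 − 42.14 + 180) mod 360) − 180 = -64.21°.
Going west by 64.21° from +42.14° reaches -22.07° without touching 180°.

No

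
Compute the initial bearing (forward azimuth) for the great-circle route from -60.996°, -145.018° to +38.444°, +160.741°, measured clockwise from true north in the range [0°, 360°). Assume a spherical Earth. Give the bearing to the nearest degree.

318°

Δλ = 160.741 − -145.018 = 305.759°; wrapped into (−180°, 180°]: -54.241°.
θ = atan2( sin Δλ · cos φ₂ , cos φ₁ · sin φ₂ − sin φ₁ · cos φ₂ · cos Δλ )
  = atan2(-0.63557, 0.70176) = -42.166° → normalised to [0°, 360°): 317.834°.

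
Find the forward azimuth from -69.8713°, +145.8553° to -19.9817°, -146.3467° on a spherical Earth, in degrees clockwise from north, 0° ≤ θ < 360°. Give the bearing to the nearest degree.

Δλ = -146.3467 − 145.8553 = -292.2020°; wrapped into (−180°, 180°]: 67.7980°.
θ = atan2( sin Δλ · cos φ₂ , cos φ₁ · sin φ₂ − sin φ₁ · cos φ₂ · cos Δλ )
  = atan2(0.87012, 0.21584) = 76.069° → normalised to [0°, 360°): 76.069°.

76°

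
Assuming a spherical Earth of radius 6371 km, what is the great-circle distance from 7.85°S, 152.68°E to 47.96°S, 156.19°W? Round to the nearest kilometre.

Δλ = -156.19 − 152.68 = -308.87°; wrapped into (−180°, 180°]: 51.13°.
Δφ = -47.96 − -7.85 = -40.11°.
a = sin²(Δφ/2) + cos φ₁ · cos φ₂ · sin²(Δλ/2) = 0.241131.
c = 2·atan2(√a, √(1−a)) = 1.02659 rad → d = 6371·c ≈ 6540.41 km.

6540 km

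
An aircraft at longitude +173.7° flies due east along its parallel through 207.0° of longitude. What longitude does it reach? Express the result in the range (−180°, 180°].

+20.7°

Start at +173.7°; shift +207.0° → +380.7°.
+380.7° lies outside (−180°, 180°]; subtract 360° → +20.7°.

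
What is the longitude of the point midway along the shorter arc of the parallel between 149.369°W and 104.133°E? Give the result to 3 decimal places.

Signed shortest Δλ from -149.369° to +104.133° is -106.498°.
Midpoint longitude = -149.369° + (-106.498°)/2 = -149.369° − 53.249° = -202.618°.
Normalise into (−180°, 180°]: +157.382°.
(The naïve average (-149.369 + +104.133)/2 = -22.618° is on the wrong side of the globe.)

157.382°E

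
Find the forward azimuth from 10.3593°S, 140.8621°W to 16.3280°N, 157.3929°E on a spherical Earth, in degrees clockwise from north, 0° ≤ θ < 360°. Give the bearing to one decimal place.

293.0°

Δλ = 157.3929 − -140.8621 = 298.2550°; wrapped into (−180°, 180°]: -61.7450°.
θ = atan2( sin Δλ · cos φ₂ , cos φ₁ · sin φ₂ − sin φ₁ · cos φ₂ · cos Δλ )
  = atan2(-0.84532, 0.35825) = -67.033° → normalised to [0°, 360°): 292.967°.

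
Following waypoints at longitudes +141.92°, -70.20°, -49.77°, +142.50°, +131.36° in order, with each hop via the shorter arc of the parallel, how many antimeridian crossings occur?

2

Leg 1: +141.92° → -70.20°, shortest Δλ = 147.88° (east) — crosses 180°.
Leg 2: -70.20° → -49.77°, shortest Δλ = 20.43° (east) — does not cross 180°.
Leg 3: -49.77° → +142.50°, shortest Δλ = -167.73° (west) — crosses 180°.
Leg 4: +142.50° → +131.36°, shortest Δλ = -11.14° (west) — does not cross 180°.
Total crossings: 2.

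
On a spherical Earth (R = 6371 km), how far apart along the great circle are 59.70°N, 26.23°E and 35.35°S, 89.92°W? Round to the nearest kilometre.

Δλ = -89.92 − 26.23 = -116.15°.
Δφ = -35.35 − 59.70 = -95.05°.
a = sin²(Δφ/2) + cos φ₁ · cos φ₂ · sin²(Δλ/2) = 0.840448.
c = 2·atan2(√a, √(1−a)) = 2.31978 rad → d = 6371·c ≈ 14779.33 km.

14779 km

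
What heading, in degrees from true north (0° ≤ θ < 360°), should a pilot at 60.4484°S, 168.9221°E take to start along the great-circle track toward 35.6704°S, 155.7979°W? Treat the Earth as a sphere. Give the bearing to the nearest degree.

58°

Δλ = -155.7979 − 168.9221 = -324.7200°; wrapped into (−180°, 180°]: 35.2800°.
θ = atan2( sin Δλ · cos φ₂ , cos φ₁ · sin φ₂ − sin φ₁ · cos φ₂ · cos Δλ )
  = atan2(0.46921, 0.28931) = 58.343° → normalised to [0°, 360°): 58.343°.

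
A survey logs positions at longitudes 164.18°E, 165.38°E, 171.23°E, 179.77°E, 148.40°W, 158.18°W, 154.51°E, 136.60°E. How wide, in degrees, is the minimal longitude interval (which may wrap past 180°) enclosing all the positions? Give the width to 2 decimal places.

Sort the longitudes: -158.18°, -148.40°, +136.60°, +154.51°, +164.18°, +165.38°, +171.23°, +179.77°.
Eastward gaps between consecutive values (wrapping around): 9.78°, 285.00°, 17.91°, 9.67°, 1.20°, 5.85°, 8.54°, 22.05°.
Largest gap = 285.00° ⇒ minimal covering band is its complement: 360° − 285.00° = 75.00°.
Band runs from +136.60° eastward to -148.40°, crossing the antimeridian.

75.00°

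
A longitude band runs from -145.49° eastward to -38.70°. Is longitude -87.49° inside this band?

Yes

Band width going east from -145.49° to -38.70°: ((-38.70 − -145.49) mod 360) = 106.79°.
Offset of -87.49° east of the west edge: ((-87.49 − -145.49) mod 360) = 58.00°.
58.00° ≤ 106.79° ⇒ inside.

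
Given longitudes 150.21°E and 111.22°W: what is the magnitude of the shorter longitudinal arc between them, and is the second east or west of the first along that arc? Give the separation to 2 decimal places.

98.57° east

Raw difference: -111.22 − 150.21 = -261.43°.
Normalise into (−180°, 180°]: -261.43° + 360° = 98.57°.
Positive ⇒ the second point lies to the east; separation 98.57°.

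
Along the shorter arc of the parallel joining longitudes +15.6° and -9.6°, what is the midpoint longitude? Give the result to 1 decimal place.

Signed shortest Δλ from +15.6° to -9.6° is -25.2°.
Midpoint longitude = +15.6° + (-25.2°)/2 = +15.6° − 12.6° = +3.0°.

+3.0°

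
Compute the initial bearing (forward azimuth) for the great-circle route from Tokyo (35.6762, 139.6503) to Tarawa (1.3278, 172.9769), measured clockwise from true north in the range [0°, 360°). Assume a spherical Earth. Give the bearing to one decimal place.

130.5°

Δλ = 172.9769 − 139.6503 = 33.3266°.
θ = atan2( sin Δλ · cos φ₂ , cos φ₁ · sin φ₂ − sin φ₁ · cos φ₂ · cos Δλ )
  = atan2(0.54926, -0.46834) = 130.453° → normalised to [0°, 360°): 130.453°.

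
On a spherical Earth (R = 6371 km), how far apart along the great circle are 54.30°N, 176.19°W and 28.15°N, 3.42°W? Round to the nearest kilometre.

10821 km

Δλ = -3.42 − -176.19 = 172.77°.
Δφ = 28.15 − 54.30 = -26.15°.
a = sin²(Δφ/2) + cos φ₁ · cos φ₂ · sin²(Δλ/2) = 0.563650.
c = 2·atan2(√a, √(1−a)) = 1.69844 rad → d = 6371·c ≈ 10820.78 km.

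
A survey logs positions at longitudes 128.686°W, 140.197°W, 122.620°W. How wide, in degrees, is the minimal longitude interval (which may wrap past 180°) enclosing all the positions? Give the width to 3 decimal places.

17.577°

Sort the longitudes: -140.197°, -128.686°, -122.620°.
Eastward gaps between consecutive values (wrapping around): 11.511°, 6.066°, 342.423°.
Largest gap = 342.423° ⇒ minimal covering band is its complement: 360° − 342.423° = 17.577°.
Band runs from -140.197° eastward to -122.620°.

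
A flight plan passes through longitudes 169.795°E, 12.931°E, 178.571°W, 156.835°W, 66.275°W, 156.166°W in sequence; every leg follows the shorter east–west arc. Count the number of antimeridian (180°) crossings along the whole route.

Leg 1: +169.795° → +12.931°, shortest Δλ = -156.864° (west) — does not cross 180°.
Leg 2: +12.931° → -178.571°, shortest Δλ = 168.498° (east) — crosses 180°.
Leg 3: -178.571° → -156.835°, shortest Δλ = 21.736° (east) — does not cross 180°.
Leg 4: -156.835° → -66.275°, shortest Δλ = 90.56° (east) — does not cross 180°.
Leg 5: -66.275° → -156.166°, shortest Δλ = -89.891° (west) — does not cross 180°.
Total crossings: 1.

1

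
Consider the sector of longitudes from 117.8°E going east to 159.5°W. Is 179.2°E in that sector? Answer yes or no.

Yes

Band width going east from +117.8° to -159.5°: ((-159.5 − 117.8) mod 360) = 82.7°.
Offset of +179.2° east of the west edge: ((179.2 − 117.8) mod 360) = 61.4°.
61.4° ≤ 82.7° ⇒ inside.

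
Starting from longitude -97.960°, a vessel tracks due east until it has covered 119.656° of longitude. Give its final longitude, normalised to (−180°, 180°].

Start at -97.960°; shift +119.656° → +21.696°.
+21.696° already lies in (−180°, 180°].

+21.696°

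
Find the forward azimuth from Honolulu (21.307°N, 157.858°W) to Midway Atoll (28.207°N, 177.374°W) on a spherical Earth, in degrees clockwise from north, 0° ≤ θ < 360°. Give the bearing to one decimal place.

295.2°

Δλ = -177.374 − -157.858 = -19.516°.
θ = atan2( sin Δλ · cos φ₂ , cos φ₁ · sin φ₂ − sin φ₁ · cos φ₂ · cos Δλ )
  = atan2(-0.29440, 0.13853) = -64.800° → normalised to [0°, 360°): 295.200°.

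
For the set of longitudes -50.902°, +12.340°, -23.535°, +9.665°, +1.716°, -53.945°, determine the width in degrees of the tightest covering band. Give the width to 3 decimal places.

66.285°

Sort the longitudes: -53.945°, -50.902°, -23.535°, +1.716°, +9.665°, +12.340°.
Eastward gaps between consecutive values (wrapping around): 3.043°, 27.367°, 25.251°, 7.949°, 2.675°, 293.715°.
Largest gap = 293.715° ⇒ minimal covering band is its complement: 360° − 293.715° = 66.285°.
Band runs from -53.945° eastward to +12.340°.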